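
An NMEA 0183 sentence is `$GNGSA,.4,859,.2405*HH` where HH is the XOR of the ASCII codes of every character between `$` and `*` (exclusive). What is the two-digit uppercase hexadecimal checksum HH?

XOR the ASCII codes of the payload characters:
  'G' = 0x47 → acc = 0x47
  'N' = 0x4E → acc = 0x09
  'G' = 0x47 → acc = 0x4E
  'S' = 0x53 → acc = 0x1D
  'A' = 0x41 → acc = 0x5C
  ',' = 0x2C → acc = 0x70
  '.' = 0x2E → acc = 0x5E
  '4' = 0x34 → acc = 0x6A
  ',' = 0x2C → acc = 0x46
  '8' = 0x38 → acc = 0x7E
  '5' = 0x35 → acc = 0x4B
  '9' = 0x39 → acc = 0x72
  ',' = 0x2C → acc = 0x5E
  '.' = 0x2E → acc = 0x70
  '2' = 0x32 → acc = 0x42
  '4' = 0x34 → acc = 0x76
  '0' = 0x30 → acc = 0x46
  '5' = 0x35 → acc = 0x73
Checksum = 0x73.

73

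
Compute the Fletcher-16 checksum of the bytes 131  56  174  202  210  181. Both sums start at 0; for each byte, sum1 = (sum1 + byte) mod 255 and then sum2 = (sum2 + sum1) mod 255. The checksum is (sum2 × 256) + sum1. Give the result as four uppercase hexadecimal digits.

A4BD

Running sums (mod 255):
  after byte 0 (131): sum1=131, sum2=131
  after byte 1 (56): sum1=187, sum2=63
  after byte 2 (174): sum1=106, sum2=169
  after byte 3 (202): sum1=53, sum2=222
  after byte 4 (210): sum1=8, sum2=230
  after byte 5 (181): sum1=189, sum2=164
Checksum = sum2·256 + sum1 = 164·256 + 189 = 42173 = 0xA4BD.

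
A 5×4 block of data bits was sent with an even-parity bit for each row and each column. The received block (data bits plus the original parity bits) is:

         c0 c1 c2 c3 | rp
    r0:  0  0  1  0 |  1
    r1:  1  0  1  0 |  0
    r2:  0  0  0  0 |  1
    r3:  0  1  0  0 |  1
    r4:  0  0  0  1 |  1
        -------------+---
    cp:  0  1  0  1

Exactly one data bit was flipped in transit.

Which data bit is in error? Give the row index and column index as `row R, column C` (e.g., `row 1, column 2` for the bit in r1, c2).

row 2, column 0

Recompute each row's even parity and compare to rp:
  r0: data parity 1, sent rp 1 → ok
  r1: data parity 0, sent rp 0 → ok
  r2: data parity 0, sent rp 1 → mismatch
  r3: data parity 1, sent rp 1 → ok
  r4: data parity 1, sent rp 1 → ok
Recompute each column's even parity and compare to cp:
  c0: data parity 1, sent cp 0 → mismatch
  c1: data parity 1, sent cp 1 → ok
  c2: data parity 0, sent cp 0 → ok
  c3: data parity 1, sent cp 1 → ok
Exactly one row (r2) and one column (c0) fail → the flipped bit is at their intersection.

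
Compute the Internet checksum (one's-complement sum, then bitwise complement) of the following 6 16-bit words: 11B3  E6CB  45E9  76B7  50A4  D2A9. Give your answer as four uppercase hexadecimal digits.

One's-complement addition (fold any carry out of bit 15 back into bit 0):
  0x11B3 + 0xE6CB = 0x0F87E
  0xF87E + 0x45E9 = 0x13E67 → wrap carry → 0x3E68
  0x3E68 + 0x76B7 = 0x0B51F
  0xB51F + 0x50A4 = 0x105C3 → wrap carry → 0x05C4
  0x05C4 + 0xD2A9 = 0x0D86D
One's-complement sum = 0xD86D.
Checksum = ~0xD86D & 0xFFFF = 0x2792.

2792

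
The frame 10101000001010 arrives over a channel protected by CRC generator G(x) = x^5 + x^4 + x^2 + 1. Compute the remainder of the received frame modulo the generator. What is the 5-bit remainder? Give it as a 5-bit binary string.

Modulo-2 division of 10101000001010 by 110101:
  pos 0: 101010 XOR 110101 = 011111
  pos 1: 111110 XOR 110101 = 001011
  pos 3: 101100 XOR 110101 = 011001
  pos 4: 110010 XOR 110101 = 000111
  pos 7: 111101 XOR 110101 = 001000
Remainder = 10000 (nonzero — an error is detected).

10000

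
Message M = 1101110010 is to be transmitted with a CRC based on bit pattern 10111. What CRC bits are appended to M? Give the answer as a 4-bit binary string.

Append 4 zeros: 11011100100000. Divide by 10111 (XOR where the leading bit is 1):
  pos 0: 11011 XOR 10111 = 01100
  pos 1: 11001 XOR 10111 = 01110
  pos 2: 11100 XOR 10111 = 01011
  pos 3: 10110 XOR 10111 = 00001
  pos 7: 11000 XOR 10111 = 01111
  pos 8: 11110 XOR 10111 = 01001
  pos 9: 10010 XOR 10111 = 00101
Remainder (last 4 bits) = 0101. This is the CRC / FCS.

0101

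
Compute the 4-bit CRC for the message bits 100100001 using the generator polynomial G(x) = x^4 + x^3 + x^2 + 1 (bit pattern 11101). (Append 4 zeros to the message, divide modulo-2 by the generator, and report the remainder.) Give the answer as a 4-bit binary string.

Append 4 zeros: 1001000010000. Divide by 11101 (XOR where the leading bit is 1):
  pos 0: 10010 XOR 11101 = 01111
  pos 1: 11110 XOR 11101 = 00011
  pos 4: 11001 XOR 11101 = 00100
  pos 6: 10000 XOR 11101 = 01101
  pos 7: 11010 XOR 11101 = 00111
Remainder (last 4 bits) = 1110. This is the CRC / FCS.

1110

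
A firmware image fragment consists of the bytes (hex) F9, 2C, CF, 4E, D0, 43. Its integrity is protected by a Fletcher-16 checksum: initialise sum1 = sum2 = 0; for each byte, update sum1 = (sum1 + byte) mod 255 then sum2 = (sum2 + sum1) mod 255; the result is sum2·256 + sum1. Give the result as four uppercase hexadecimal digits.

Running sums (mod 255):
  after byte 0 (F9): sum1=249, sum2=249
  after byte 1 (2C): sum1=38, sum2=32
  after byte 2 (CF): sum1=245, sum2=22
  after byte 3 (4E): sum1=68, sum2=90
  after byte 4 (D0): sum1=21, sum2=111
  after byte 5 (43): sum1=88, sum2=199
Checksum = sum2·256 + sum1 = 199·256 + 88 = 51032 = 0xC758.

C758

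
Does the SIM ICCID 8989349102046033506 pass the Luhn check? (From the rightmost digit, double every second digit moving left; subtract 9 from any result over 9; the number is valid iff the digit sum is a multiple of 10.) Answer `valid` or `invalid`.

From the right, keep odd positions and double even positions (subtract 9 from any doubled value over 9):
  doubled (positions 2,4,...): 0 6 0 8 4 2 8 9 9 → sum 46
  kept (positions 1,3,...): 6 5 3 6 0 0 9 3 8 8 → sum 48
Total = 94.
94 mod 10 = 4, so the number is invalid.

invalid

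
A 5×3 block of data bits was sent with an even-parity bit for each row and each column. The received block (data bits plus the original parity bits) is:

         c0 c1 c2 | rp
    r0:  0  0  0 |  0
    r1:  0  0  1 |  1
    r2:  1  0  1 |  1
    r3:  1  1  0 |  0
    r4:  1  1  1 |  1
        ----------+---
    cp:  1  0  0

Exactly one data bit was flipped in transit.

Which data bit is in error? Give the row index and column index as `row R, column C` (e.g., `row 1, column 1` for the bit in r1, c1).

row 2, column 2

Recompute each row's even parity and compare to rp:
  r0: data parity 0, sent rp 0 → ok
  r1: data parity 1, sent rp 1 → ok
  r2: data parity 0, sent rp 1 → mismatch
  r3: data parity 0, sent rp 0 → ok
  r4: data parity 1, sent rp 1 → ok
Recompute each column's even parity and compare to cp:
  c0: data parity 1, sent cp 1 → ok
  c1: data parity 0, sent cp 0 → ok
  c2: data parity 1, sent cp 0 → mismatch
Exactly one row (r2) and one column (c2) fail → the flipped bit is at their intersection.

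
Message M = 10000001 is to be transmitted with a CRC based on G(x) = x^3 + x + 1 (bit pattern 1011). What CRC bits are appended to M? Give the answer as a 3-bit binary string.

000

Append 3 zeros: 10000001000. Divide by 1011 (XOR where the leading bit is 1):
  pos 0: 1000 XOR 1011 = 0011
  pos 2: 1100 XOR 1011 = 0111
  pos 3: 1110 XOR 1011 = 0101
  pos 4: 1011 XOR 1011 = 0000
Remainder (last 3 bits) = 000. This is the CRC / FCS.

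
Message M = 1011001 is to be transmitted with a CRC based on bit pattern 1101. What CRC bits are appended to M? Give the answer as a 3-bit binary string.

110

Append 3 zeros: 1011001000. Divide by 1101 (XOR where the leading bit is 1):
  pos 0: 1011 XOR 1101 = 0110
  pos 1: 1100 XOR 1101 = 0001
  pos 4: 1010 XOR 1101 = 0111
  pos 5: 1110 XOR 1101 = 0011
Remainder (last 3 bits) = 110. This is the CRC / FCS.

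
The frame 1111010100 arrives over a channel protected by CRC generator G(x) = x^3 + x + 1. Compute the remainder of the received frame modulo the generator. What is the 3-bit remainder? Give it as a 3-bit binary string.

000

Modulo-2 division of 1111010100 by 1011:
  pos 0: 1111 XOR 1011 = 0100
  pos 1: 1000 XOR 1011 = 0011
  pos 3: 1110 XOR 1011 = 0101
  pos 4: 1011 XOR 1011 = 0000
Remainder = 000 (zero — the frame passes the CRC check).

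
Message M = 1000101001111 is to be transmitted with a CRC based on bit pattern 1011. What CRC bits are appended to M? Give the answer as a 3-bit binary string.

Append 3 zeros: 1000101001111000. Divide by 1011 (XOR where the leading bit is 1):
  pos 0: 1000 XOR 1011 = 0011
  pos 2: 1110 XOR 1011 = 0101
  pos 3: 1011 XOR 1011 = 0000
  pos 9: 1111 XOR 1011 = 0100
  pos 10: 1000 XOR 1011 = 0011
  pos 12: 1100 XOR 1011 = 0111
Remainder (last 3 bits) = 111. This is the CRC / FCS.

111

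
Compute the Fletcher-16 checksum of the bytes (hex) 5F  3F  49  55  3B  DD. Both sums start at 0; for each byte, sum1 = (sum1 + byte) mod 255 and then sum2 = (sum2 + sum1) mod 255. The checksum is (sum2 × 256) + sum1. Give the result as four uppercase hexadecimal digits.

Running sums (mod 255):
  after byte 0 (5F): sum1=95, sum2=95
  after byte 1 (3F): sum1=158, sum2=253
  after byte 2 (49): sum1=231, sum2=229
  after byte 3 (55): sum1=61, sum2=35
  after byte 4 (3B): sum1=120, sum2=155
  after byte 5 (DD): sum1=86, sum2=241
Checksum = sum2·256 + sum1 = 241·256 + 86 = 61782 = 0xF156.

F156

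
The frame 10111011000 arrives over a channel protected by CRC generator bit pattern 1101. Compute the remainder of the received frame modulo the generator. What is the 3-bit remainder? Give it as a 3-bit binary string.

Modulo-2 division of 10111011000 by 1101:
  pos 0: 1011 XOR 1101 = 0110
  pos 1: 1101 XOR 1101 = 0000
  pos 6: 1100 XOR 1101 = 0001
Remainder = 010 (nonzero — an error is detected).

010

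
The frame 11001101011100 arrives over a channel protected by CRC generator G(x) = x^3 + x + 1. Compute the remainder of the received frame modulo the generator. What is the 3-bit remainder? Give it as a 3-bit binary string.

Modulo-2 division of 11001101011100 by 1011:
  pos 0: 1100 XOR 1011 = 0111
  pos 1: 1111 XOR 1011 = 0100
  pos 2: 1001 XOR 1011 = 0010
  pos 4: 1001 XOR 1011 = 0010
  pos 6: 1001 XOR 1011 = 0010
  pos 8: 1011 XOR 1011 = 0000
Remainder = 000 (zero — the frame passes the CRC check).

000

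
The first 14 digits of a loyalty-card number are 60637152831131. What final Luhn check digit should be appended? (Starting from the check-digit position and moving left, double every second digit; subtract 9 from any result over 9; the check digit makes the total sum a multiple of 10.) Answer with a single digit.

2

Partial digits right→left: 1 3 1 1 3 8 2 5 1 7 3 6 0 6
Double every second digit counting from the check-digit position (so the 1st, 3rd, 5th, ... of the partial from the right).
  doubled (with −9 where >9): 2 2 6 4 2 6 0 → sum 22
  kept as-is: 3 1 8 5 7 6 6 → sum 36
Total = 22 + 36 = 58.
Check digit = (10 − (58 mod 10)) mod 10 = 2.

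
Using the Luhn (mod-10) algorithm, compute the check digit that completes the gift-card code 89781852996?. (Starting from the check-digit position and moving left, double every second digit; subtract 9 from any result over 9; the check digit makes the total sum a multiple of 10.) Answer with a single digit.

Partial digits right→left: 6 9 9 2 5 8 1 8 7 9 8
Double every second digit counting from the check-digit position (so the 1st, 3rd, 5th, ... of the partial from the right).
  doubled (with −9 where >9): 3 9 1 2 5 7 → sum 27
  kept as-is: 9 2 8 8 9 → sum 36
Total = 27 + 36 = 63.
Check digit = (10 − (63 mod 10)) mod 10 = 7.

7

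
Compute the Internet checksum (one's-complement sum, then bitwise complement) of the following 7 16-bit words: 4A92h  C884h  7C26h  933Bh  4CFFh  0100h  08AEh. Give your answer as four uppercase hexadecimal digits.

One's-complement addition (fold any carry out of bit 15 back into bit 0):
  0x4A92 + 0xC884 = 0x11316 → wrap carry → 0x1317
  0x1317 + 0x7C26 = 0x08F3D
  0x8F3D + 0x933B = 0x12278 → wrap carry → 0x2279
  0x2279 + 0x4CFF = 0x06F78
  0x6F78 + 0x0100 = 0x07078
  0x7078 + 0x08AE = 0x07926
One's-complement sum = 0x7926.
Checksum = ~0x7926 & 0xFFFF = 0x86D9.

86D9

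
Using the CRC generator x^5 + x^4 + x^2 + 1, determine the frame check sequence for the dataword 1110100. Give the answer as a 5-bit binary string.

11011

Append 5 zeros: 111010000000. Divide by 110101 (XOR where the leading bit is 1):
  pos 0: 111010 XOR 110101 = 001111
  pos 2: 111100 XOR 110101 = 001001
  pos 4: 100100 XOR 110101 = 010001
  pos 5: 100010 XOR 110101 = 010111
  pos 6: 101110 XOR 110101 = 011011
Remainder (last 5 bits) = 11011. This is the CRC / FCS.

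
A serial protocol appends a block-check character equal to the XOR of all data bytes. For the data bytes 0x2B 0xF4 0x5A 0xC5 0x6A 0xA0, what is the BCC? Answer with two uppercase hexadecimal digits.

XOR the bytes together:
  start with 0x2B
  0x2B ⊕ 0xF4 = 0xDF
  0xDF ⊕ 0x5A = 0x85
  0x85 ⊕ 0xC5 = 0x40
  0x40 ⊕ 0x6A = 0x2A
  0x2A ⊕ 0xA0 = 0x8A

8A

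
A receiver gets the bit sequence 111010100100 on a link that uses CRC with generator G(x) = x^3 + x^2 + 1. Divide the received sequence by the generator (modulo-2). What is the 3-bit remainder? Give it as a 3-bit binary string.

Modulo-2 division of 111010100100 by 1101:
  pos 0: 1110 XOR 1101 = 0011
  pos 2: 1110 XOR 1101 = 0011
  pos 4: 1110 XOR 1101 = 0011
  pos 6: 1101 XOR 1101 = 0000
Remainder = 000 (zero — the frame passes the CRC check).

000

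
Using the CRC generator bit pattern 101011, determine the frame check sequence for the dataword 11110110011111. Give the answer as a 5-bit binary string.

00010

Append 5 zeros: 1111011001111100000. Divide by 101011 (XOR where the leading bit is 1):
  pos 0: 111101 XOR 101011 = 010110
  pos 1: 101101 XOR 101011 = 000110
  pos 4: 110001 XOR 101011 = 011010
  pos 5: 110101 XOR 101011 = 011110
  pos 6: 111101 XOR 101011 = 010110
  pos 7: 101101 XOR 101011 = 000110
  pos 10: 110100 XOR 101011 = 011111
  pos 11: 111110 XOR 101011 = 010101
  pos 12: 101010 XOR 101011 = 000001
Remainder (last 5 bits) = 00010. This is the CRC / FCS.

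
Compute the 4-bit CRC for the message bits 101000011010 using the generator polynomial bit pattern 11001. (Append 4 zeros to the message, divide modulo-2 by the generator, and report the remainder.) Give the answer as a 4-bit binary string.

0101

Append 4 zeros: 1010000110100000. Divide by 11001 (XOR where the leading bit is 1):
  pos 0: 10100 XOR 11001 = 01101
  pos 1: 11010 XOR 11001 = 00011
  pos 4: 11011 XOR 11001 = 00010
  pos 7: 10010 XOR 11001 = 01011
  pos 8: 10110 XOR 11001 = 01111
  pos 9: 11110 XOR 11001 = 00111
  pos 11: 11100 XOR 11001 = 00101
Remainder (last 4 bits) = 0101. This is the CRC / FCS.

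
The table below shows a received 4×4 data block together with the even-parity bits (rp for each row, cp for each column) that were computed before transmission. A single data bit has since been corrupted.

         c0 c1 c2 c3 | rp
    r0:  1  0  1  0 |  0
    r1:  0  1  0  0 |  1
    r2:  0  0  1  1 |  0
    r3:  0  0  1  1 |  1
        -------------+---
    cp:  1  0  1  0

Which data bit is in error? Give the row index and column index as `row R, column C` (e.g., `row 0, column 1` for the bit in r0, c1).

row 3, column 1

Recompute each row's even parity and compare to rp:
  r0: data parity 0, sent rp 0 → ok
  r1: data parity 1, sent rp 1 → ok
  r2: data parity 0, sent rp 0 → ok
  r3: data parity 0, sent rp 1 → mismatch
Recompute each column's even parity and compare to cp:
  c0: data parity 1, sent cp 1 → ok
  c1: data parity 1, sent cp 0 → mismatch
  c2: data parity 1, sent cp 1 → ok
  c3: data parity 0, sent cp 0 → ok
Exactly one row (r3) and one column (c1) fail → the flipped bit is at their intersection.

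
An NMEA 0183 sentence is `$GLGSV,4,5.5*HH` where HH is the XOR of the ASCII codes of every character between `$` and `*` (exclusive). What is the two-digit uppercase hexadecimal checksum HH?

53

XOR the ASCII codes of the payload characters:
  'G' = 0x47 → acc = 0x47
  'L' = 0x4C → acc = 0x0B
  'G' = 0x47 → acc = 0x4C
  'S' = 0x53 → acc = 0x1F
  'V' = 0x56 → acc = 0x49
  ',' = 0x2C → acc = 0x65
  '4' = 0x34 → acc = 0x51
  ',' = 0x2C → acc = 0x7D
  '5' = 0x35 → acc = 0x48
  '.' = 0x2E → acc = 0x66
  '5' = 0x35 → acc = 0x53
Checksum = 0x53.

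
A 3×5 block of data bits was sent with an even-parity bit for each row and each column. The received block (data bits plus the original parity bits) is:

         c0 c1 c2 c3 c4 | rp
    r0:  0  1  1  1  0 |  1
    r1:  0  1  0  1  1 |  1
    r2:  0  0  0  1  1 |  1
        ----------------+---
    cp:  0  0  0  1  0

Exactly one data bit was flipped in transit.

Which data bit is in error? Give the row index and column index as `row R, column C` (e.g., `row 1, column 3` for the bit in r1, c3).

row 2, column 2

Recompute each row's even parity and compare to rp:
  r0: data parity 1, sent rp 1 → ok
  r1: data parity 1, sent rp 1 → ok
  r2: data parity 0, sent rp 1 → mismatch
Recompute each column's even parity and compare to cp:
  c0: data parity 0, sent cp 0 → ok
  c1: data parity 0, sent cp 0 → ok
  c2: data parity 1, sent cp 0 → mismatch
  c3: data parity 1, sent cp 1 → ok
  c4: data parity 0, sent cp 0 → ok
Exactly one row (r2) and one column (c2) fail → the flipped bit is at their intersection.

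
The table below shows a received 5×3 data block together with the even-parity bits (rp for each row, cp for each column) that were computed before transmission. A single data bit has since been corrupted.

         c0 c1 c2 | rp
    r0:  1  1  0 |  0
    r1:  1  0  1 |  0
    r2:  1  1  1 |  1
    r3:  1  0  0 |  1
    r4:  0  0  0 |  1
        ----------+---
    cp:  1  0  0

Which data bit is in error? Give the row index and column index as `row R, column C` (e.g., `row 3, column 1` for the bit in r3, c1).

Recompute each row's even parity and compare to rp:
  r0: data parity 0, sent rp 0 → ok
  r1: data parity 0, sent rp 0 → ok
  r2: data parity 1, sent rp 1 → ok
  r3: data parity 1, sent rp 1 → ok
  r4: data parity 0, sent rp 1 → mismatch
Recompute each column's even parity and compare to cp:
  c0: data parity 0, sent cp 1 → mismatch
  c1: data parity 0, sent cp 0 → ok
  c2: data parity 0, sent cp 0 → ok
Exactly one row (r4) and one column (c0) fail → the flipped bit is at their intersection.

row 4, column 0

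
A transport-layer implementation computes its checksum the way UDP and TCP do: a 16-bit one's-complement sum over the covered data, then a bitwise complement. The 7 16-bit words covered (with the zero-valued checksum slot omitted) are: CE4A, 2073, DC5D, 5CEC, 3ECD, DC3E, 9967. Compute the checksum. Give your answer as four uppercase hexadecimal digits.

One's-complement addition (fold any carry out of bit 15 back into bit 0):
  0xCE4A + 0x2073 = 0x0EEBD
  0xEEBD + 0xDC5D = 0x1CB1A → wrap carry → 0xCB1B
  0xCB1B + 0x5CEC = 0x12807 → wrap carry → 0x2808
  0x2808 + 0x3ECD = 0x066D5
  0x66D5 + 0xDC3E = 0x14313 → wrap carry → 0x4314
  0x4314 + 0x9967 = 0x0DC7B
One's-complement sum = 0xDC7B.
Checksum = ~0xDC7B & 0xFFFF = 0x2384.

2384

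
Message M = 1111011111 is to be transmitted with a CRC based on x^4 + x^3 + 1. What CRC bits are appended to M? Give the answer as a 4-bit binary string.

0110

Append 4 zeros: 11110111110000. Divide by 11001 (XOR where the leading bit is 1):
  pos 0: 11110 XOR 11001 = 00111
  pos 2: 11111 XOR 11001 = 00110
  pos 4: 11011 XOR 11001 = 00010
  pos 7: 10100 XOR 11001 = 01101
  pos 8: 11010 XOR 11001 = 00011
Remainder (last 4 bits) = 0110. This is the CRC / FCS.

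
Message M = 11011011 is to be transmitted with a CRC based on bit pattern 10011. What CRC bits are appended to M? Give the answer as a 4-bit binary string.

0010

Append 4 zeros: 110110110000. Divide by 10011 (XOR where the leading bit is 1):
  pos 0: 11011 XOR 10011 = 01000
  pos 1: 10000 XOR 10011 = 00011
  pos 4: 11110 XOR 10011 = 01101
  pos 5: 11010 XOR 10011 = 01001
  pos 6: 10010 XOR 10011 = 00001
Remainder (last 4 bits) = 0010. This is the CRC / FCS.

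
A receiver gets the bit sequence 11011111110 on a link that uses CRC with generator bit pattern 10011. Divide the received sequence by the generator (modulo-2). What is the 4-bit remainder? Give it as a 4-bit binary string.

Modulo-2 division of 11011111110 by 10011:
  pos 0: 11011 XOR 10011 = 01000
  pos 1: 10001 XOR 10011 = 00010
  pos 4: 10111 XOR 10011 = 00100
  pos 6: 10010 XOR 10011 = 00001
Remainder = 0001 (nonzero — an error is detected).

0001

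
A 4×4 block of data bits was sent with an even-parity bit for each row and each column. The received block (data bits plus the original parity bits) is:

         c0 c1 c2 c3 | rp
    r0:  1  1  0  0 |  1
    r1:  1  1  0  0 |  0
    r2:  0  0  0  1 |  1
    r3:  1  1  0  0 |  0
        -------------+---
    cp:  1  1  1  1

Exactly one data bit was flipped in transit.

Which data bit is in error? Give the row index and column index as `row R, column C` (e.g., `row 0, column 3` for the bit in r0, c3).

Recompute each row's even parity and compare to rp:
  r0: data parity 0, sent rp 1 → mismatch
  r1: data parity 0, sent rp 0 → ok
  r2: data parity 1, sent rp 1 → ok
  r3: data parity 0, sent rp 0 → ok
Recompute each column's even parity and compare to cp:
  c0: data parity 1, sent cp 1 → ok
  c1: data parity 1, sent cp 1 → ok
  c2: data parity 0, sent cp 1 → mismatch
  c3: data parity 1, sent cp 1 → ok
Exactly one row (r0) and one column (c2) fail → the flipped bit is at their intersection.

row 0, column 2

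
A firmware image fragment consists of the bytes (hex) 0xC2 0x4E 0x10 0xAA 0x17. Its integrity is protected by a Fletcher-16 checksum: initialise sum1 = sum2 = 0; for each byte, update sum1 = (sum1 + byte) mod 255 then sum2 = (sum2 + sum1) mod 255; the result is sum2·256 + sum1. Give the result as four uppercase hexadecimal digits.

A3E2

Running sums (mod 255):
  after byte 0 (0xC2): sum1=194, sum2=194
  after byte 1 (0x4E): sum1=17, sum2=211
  after byte 2 (0x10): sum1=33, sum2=244
  after byte 3 (0xAA): sum1=203, sum2=192
  after byte 4 (0x17): sum1=226, sum2=163
Checksum = sum2·256 + sum1 = 163·256 + 226 = 41954 = 0xA3E2.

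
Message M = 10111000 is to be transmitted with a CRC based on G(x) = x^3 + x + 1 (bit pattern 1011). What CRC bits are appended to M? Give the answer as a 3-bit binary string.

Append 3 zeros: 10111000000. Divide by 1011 (XOR where the leading bit is 1):
  pos 0: 1011 XOR 1011 = 0000
  pos 4: 1000 XOR 1011 = 0011
  pos 6: 1100 XOR 1011 = 0111
  pos 7: 1110 XOR 1011 = 0101
Remainder (last 3 bits) = 101. This is the CRC / FCS.

101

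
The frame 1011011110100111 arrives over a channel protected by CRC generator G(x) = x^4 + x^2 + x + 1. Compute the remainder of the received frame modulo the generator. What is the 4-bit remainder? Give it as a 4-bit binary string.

Modulo-2 division of 1011011110100111 by 10111:
  pos 0: 10110 XOR 10111 = 00001
  pos 4: 11111 XOR 10111 = 01000
  pos 5: 10000 XOR 10111 = 00111
  pos 7: 11110 XOR 10111 = 01001
  pos 8: 10010 XOR 10111 = 00101
  pos 10: 10111 XOR 10111 = 00000
Remainder = 0001 (nonzero — an error is detected).

0001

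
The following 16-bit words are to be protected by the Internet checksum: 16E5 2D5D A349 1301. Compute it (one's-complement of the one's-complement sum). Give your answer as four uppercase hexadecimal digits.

One's-complement addition (fold any carry out of bit 15 back into bit 0):
  0x16E5 + 0x2D5D = 0x04442
  0x4442 + 0xA349 = 0x0E78B
  0xE78B + 0x1301 = 0x0FA8C
One's-complement sum = 0xFA8C.
Checksum = ~0xFA8C & 0xFFFF = 0x0573.

0573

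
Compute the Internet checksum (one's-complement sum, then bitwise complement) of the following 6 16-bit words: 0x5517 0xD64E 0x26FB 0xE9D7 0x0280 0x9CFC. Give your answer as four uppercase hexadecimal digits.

244A

One's-complement addition (fold any carry out of bit 15 back into bit 0):
  0x5517 + 0xD64E = 0x12B65 → wrap carry → 0x2B66
  0x2B66 + 0x26FB = 0x05261
  0x5261 + 0xE9D7 = 0x13C38 → wrap carry → 0x3C39
  0x3C39 + 0x0280 = 0x03EB9
  0x3EB9 + 0x9CFC = 0x0DBB5
One's-complement sum = 0xDBB5.
Checksum = ~0xDBB5 & 0xFFFF = 0x244A.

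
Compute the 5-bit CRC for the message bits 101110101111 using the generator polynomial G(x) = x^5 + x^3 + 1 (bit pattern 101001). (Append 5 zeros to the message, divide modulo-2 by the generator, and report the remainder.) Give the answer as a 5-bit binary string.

Append 5 zeros: 10111010111100000. Divide by 101001 (XOR where the leading bit is 1):
  pos 0: 101110 XOR 101001 = 000111
  pos 3: 111101 XOR 101001 = 010100
  pos 4: 101001 XOR 101001 = 000000
  pos 10: 110000 XOR 101001 = 011001
  pos 11: 110010 XOR 101001 = 011011
Remainder (last 5 bits) = 11011. This is the CRC / FCS.

11011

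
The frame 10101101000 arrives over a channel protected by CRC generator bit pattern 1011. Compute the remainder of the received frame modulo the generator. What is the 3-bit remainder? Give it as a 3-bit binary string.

000

Modulo-2 division of 10101101000 by 1011:
  pos 0: 1010 XOR 1011 = 0001
  pos 3: 1110 XOR 1011 = 0101
  pos 4: 1011 XOR 1011 = 0000
Remainder = 000 (zero — the frame passes the CRC check).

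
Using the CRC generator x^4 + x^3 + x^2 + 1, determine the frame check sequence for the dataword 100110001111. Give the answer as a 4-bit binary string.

1101

Append 4 zeros: 1001100011110000. Divide by 11101 (XOR where the leading bit is 1):
  pos 0: 10011 XOR 11101 = 01110
  pos 1: 11100 XOR 11101 = 00001
  pos 5: 10011 XOR 11101 = 01110
  pos 6: 11101 XOR 11101 = 00000
  pos 11: 10000 XOR 11101 = 01101
Remainder (last 4 bits) = 1101. This is the CRC / FCS.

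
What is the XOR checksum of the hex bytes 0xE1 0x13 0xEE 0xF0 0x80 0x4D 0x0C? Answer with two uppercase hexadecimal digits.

2D

XOR the bytes together:
  start with 0xE1
  0xE1 ⊕ 0x13 = 0xF2
  0xF2 ⊕ 0xEE = 0x1C
  0x1C ⊕ 0xF0 = 0xEC
  0xEC ⊕ 0x80 = 0x6C
  0x6C ⊕ 0x4D = 0x21
  0x21 ⊕ 0x0C = 0x2D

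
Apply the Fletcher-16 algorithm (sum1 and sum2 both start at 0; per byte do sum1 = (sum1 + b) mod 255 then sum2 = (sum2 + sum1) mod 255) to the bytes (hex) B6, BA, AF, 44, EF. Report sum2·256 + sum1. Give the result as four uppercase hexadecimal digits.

0455

Running sums (mod 255):
  after byte 0 (B6): sum1=182, sum2=182
  after byte 1 (BA): sum1=113, sum2=40
  after byte 2 (AF): sum1=33, sum2=73
  after byte 3 (44): sum1=101, sum2=174
  after byte 4 (EF): sum1=85, sum2=4
Checksum = sum2·256 + sum1 = 4·256 + 85 = 1109 = 0x0455.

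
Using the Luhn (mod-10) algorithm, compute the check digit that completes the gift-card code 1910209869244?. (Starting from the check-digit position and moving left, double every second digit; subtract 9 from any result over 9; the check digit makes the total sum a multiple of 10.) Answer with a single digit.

8

Partial digits right→left: 4 4 2 9 6 8 9 0 2 0 1 9 1
Double every second digit counting from the check-digit position (so the 1st, 3rd, 5th, ... of the partial from the right).
  doubled (with −9 where >9): 8 4 3 9 4 2 2 → sum 32
  kept as-is: 4 9 8 0 0 9 → sum 30
Total = 32 + 30 = 62.
Check digit = (10 − (62 mod 10)) mod 10 = 8.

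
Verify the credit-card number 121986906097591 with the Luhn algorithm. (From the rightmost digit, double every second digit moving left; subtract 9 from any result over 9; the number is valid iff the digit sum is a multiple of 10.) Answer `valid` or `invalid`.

valid

From the right, keep odd positions and double even positions (subtract 9 from any doubled value over 9):
  doubled (positions 2,4,...): 9 5 0 0 3 9 4 → sum 30
  kept (positions 1,3,...): 1 5 9 6 9 8 1 1 → sum 40
Total = 70.
70 mod 10 = 0, so the number is valid.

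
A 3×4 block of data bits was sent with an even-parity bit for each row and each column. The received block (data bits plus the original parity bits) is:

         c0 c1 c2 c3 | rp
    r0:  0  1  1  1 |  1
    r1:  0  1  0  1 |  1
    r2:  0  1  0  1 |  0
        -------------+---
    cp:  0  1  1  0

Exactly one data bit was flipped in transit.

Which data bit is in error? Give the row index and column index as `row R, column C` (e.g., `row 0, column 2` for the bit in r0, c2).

row 1, column 3

Recompute each row's even parity and compare to rp:
  r0: data parity 1, sent rp 1 → ok
  r1: data parity 0, sent rp 1 → mismatch
  r2: data parity 0, sent rp 0 → ok
Recompute each column's even parity and compare to cp:
  c0: data parity 0, sent cp 0 → ok
  c1: data parity 1, sent cp 1 → ok
  c2: data parity 1, sent cp 1 → ok
  c3: data parity 1, sent cp 0 → mismatch
Exactly one row (r1) and one column (c3) fail → the flipped bit is at their intersection.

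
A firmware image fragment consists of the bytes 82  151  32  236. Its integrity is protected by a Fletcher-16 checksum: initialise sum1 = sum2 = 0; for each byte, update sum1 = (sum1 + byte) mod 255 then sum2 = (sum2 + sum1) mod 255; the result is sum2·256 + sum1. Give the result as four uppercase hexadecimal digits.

Running sums (mod 255):
  after byte 0 (82): sum1=82, sum2=82
  after byte 1 (151): sum1=233, sum2=60
  after byte 2 (32): sum1=10, sum2=70
  after byte 3 (236): sum1=246, sum2=61
Checksum = sum2·256 + sum1 = 61·256 + 246 = 15862 = 0x3DF6.

3DF6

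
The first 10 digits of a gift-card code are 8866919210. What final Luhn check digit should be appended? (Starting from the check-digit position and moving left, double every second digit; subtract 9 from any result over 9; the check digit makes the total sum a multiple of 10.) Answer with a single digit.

1

Partial digits right→left: 0 1 2 9 1 9 6 6 8 8
Double every second digit counting from the check-digit position (so the 1st, 3rd, 5th, ... of the partial from the right).
  doubled (with −9 where >9): 0 4 2 3 7 → sum 16
  kept as-is: 1 9 9 6 8 → sum 33
Total = 16 + 33 = 49.
Check digit = (10 − (49 mod 10)) mod 10 = 1.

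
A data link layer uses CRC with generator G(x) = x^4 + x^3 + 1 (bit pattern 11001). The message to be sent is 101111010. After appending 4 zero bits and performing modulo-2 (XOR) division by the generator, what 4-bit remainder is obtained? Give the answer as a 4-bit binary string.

1110

Append 4 zeros: 1011110100000. Divide by 11001 (XOR where the leading bit is 1):
  pos 0: 10111 XOR 11001 = 01110
  pos 1: 11101 XOR 11001 = 00100
  pos 3: 10001 XOR 11001 = 01000
  pos 4: 10000 XOR 11001 = 01001
  pos 5: 10010 XOR 11001 = 01011
  pos 6: 10110 XOR 11001 = 01111
  pos 7: 11110 XOR 11001 = 00111
Remainder (last 4 bits) = 1110. This is the CRC / FCS.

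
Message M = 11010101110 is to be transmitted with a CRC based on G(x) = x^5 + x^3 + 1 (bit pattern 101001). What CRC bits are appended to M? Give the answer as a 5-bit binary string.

01101

Append 5 zeros: 1101010111000000. Divide by 101001 (XOR where the leading bit is 1):
  pos 0: 110101 XOR 101001 = 011100
  pos 1: 111000 XOR 101001 = 010001
  pos 2: 100011 XOR 101001 = 001010
  pos 4: 101011 XOR 101001 = 000010
  pos 8: 100000 XOR 101001 = 001001
  pos 10: 100100 XOR 101001 = 001101
Remainder (last 5 bits) = 01101. This is the CRC / FCS.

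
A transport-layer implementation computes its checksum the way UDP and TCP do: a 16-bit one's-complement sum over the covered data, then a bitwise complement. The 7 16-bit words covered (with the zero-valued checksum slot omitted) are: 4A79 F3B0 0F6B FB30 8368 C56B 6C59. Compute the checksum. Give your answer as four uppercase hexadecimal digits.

One's-complement addition (fold any carry out of bit 15 back into bit 0):
  0x4A79 + 0xF3B0 = 0x13E29 → wrap carry → 0x3E2A
  0x3E2A + 0x0F6B = 0x04D95
  0x4D95 + 0xFB30 = 0x148C5 → wrap carry → 0x48C6
  0x48C6 + 0x8368 = 0x0CC2E
  0xCC2E + 0xC56B = 0x19199 → wrap carry → 0x919A
  0x919A + 0x6C59 = 0x0FDF3
One's-complement sum = 0xFDF3.
Checksum = ~0xFDF3 & 0xFFFF = 0x020C.

020C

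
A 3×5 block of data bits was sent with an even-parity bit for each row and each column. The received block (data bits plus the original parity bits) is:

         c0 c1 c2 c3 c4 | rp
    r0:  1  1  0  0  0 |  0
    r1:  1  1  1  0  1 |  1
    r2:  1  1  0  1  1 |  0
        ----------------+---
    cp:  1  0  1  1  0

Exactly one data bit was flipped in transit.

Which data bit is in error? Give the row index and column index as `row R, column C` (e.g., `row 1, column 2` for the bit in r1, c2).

Recompute each row's even parity and compare to rp:
  r0: data parity 0, sent rp 0 → ok
  r1: data parity 0, sent rp 1 → mismatch
  r2: data parity 0, sent rp 0 → ok
Recompute each column's even parity and compare to cp:
  c0: data parity 1, sent cp 1 → ok
  c1: data parity 1, sent cp 0 → mismatch
  c2: data parity 1, sent cp 1 → ok
  c3: data parity 1, sent cp 1 → ok
  c4: data parity 0, sent cp 0 → ok
Exactly one row (r1) and one column (c1) fail → the flipped bit is at their intersection.

row 1, column 1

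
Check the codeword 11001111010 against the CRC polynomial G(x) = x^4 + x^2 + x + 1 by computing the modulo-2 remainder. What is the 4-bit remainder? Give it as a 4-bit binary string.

0100

Modulo-2 division of 11001111010 by 10111:
  pos 0: 11001 XOR 10111 = 01110
  pos 1: 11101 XOR 10111 = 01010
  pos 2: 10101 XOR 10111 = 00010
  pos 5: 10101 XOR 10111 = 00010
Remainder = 0100 (nonzero — an error is detected).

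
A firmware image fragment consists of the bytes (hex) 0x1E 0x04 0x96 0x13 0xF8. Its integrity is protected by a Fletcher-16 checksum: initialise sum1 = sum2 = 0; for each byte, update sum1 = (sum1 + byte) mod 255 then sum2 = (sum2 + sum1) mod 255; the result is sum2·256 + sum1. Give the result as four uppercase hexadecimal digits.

89C4

Running sums (mod 255):
  after byte 0 (0x1E): sum1=30, sum2=30
  after byte 1 (0x04): sum1=34, sum2=64
  after byte 2 (0x96): sum1=184, sum2=248
  after byte 3 (0x13): sum1=203, sum2=196
  after byte 4 (0xF8): sum1=196, sum2=137
Checksum = sum2·256 + sum1 = 137·256 + 196 = 35268 = 0x89C4.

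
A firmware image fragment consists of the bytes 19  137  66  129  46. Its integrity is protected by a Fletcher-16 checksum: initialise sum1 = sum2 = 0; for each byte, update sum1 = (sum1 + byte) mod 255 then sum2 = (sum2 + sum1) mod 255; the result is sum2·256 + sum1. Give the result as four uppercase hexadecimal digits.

Running sums (mod 255):
  after byte 0 (19): sum1=19, sum2=19
  after byte 1 (137): sum1=156, sum2=175
  after byte 2 (66): sum1=222, sum2=142
  after byte 3 (129): sum1=96, sum2=238
  after byte 4 (46): sum1=142, sum2=125
Checksum = sum2·256 + sum1 = 125·256 + 142 = 32142 = 0x7D8E.

7D8E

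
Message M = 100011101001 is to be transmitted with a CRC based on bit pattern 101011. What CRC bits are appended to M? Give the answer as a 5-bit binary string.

Append 5 zeros: 10001110100100000. Divide by 101011 (XOR where the leading bit is 1):
  pos 0: 100011 XOR 101011 = 001000
  pos 2: 100010 XOR 101011 = 001001
  pos 4: 100110 XOR 101011 = 001101
  pos 6: 110101 XOR 101011 = 011110
  pos 7: 111100 XOR 101011 = 010111
  pos 8: 101110 XOR 101011 = 000101
  pos 11: 101000 XOR 101011 = 000011
Remainder (last 5 bits) = 00011. This is the CRC / FCS.

00011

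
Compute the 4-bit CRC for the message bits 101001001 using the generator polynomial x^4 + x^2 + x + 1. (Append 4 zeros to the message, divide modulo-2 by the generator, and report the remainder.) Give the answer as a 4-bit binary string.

Append 4 zeros: 1010010010000. Divide by 10111 (XOR where the leading bit is 1):
  pos 0: 10100 XOR 10111 = 00011
  pos 3: 11100 XOR 10111 = 01011
  pos 4: 10111 XOR 10111 = 00000
Remainder (last 4 bits) = 0000. This is the CRC / FCS.

0000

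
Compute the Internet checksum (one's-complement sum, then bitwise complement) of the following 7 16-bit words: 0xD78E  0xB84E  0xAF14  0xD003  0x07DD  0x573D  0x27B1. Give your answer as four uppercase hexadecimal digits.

One's-complement addition (fold any carry out of bit 15 back into bit 0):
  0xD78E + 0xB84E = 0x18FDC → wrap carry → 0x8FDD
  0x8FDD + 0xAF14 = 0x13EF1 → wrap carry → 0x3EF2
  0x3EF2 + 0xD003 = 0x10EF5 → wrap carry → 0x0EF6
  0x0EF6 + 0x07DD = 0x016D3
  0x16D3 + 0x573D = 0x06E10
  0x6E10 + 0x27B1 = 0x095C1
One's-complement sum = 0x95C1.
Checksum = ~0x95C1 & 0xFFFF = 0x6A3E.

6A3E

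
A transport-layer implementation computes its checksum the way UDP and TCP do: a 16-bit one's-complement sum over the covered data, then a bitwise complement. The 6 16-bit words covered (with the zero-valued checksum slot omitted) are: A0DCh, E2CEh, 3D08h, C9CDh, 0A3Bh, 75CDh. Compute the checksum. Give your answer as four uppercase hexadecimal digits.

F575

One's-complement addition (fold any carry out of bit 15 back into bit 0):
  0xA0DC + 0xE2CE = 0x183AA → wrap carry → 0x83AB
  0x83AB + 0x3D08 = 0x0C0B3
  0xC0B3 + 0xC9CD = 0x18A80 → wrap carry → 0x8A81
  0x8A81 + 0x0A3B = 0x094BC
  0x94BC + 0x75CD = 0x10A89 → wrap carry → 0x0A8A
One's-complement sum = 0x0A8A.
Checksum = ~0x0A8A & 0xFFFF = 0xF575.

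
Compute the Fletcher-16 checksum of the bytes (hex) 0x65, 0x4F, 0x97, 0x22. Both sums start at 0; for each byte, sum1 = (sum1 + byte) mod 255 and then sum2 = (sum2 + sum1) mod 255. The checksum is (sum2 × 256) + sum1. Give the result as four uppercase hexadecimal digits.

Running sums (mod 255):
  after byte 0 (0x65): sum1=101, sum2=101
  after byte 1 (0x4F): sum1=180, sum2=26
  after byte 2 (0x97): sum1=76, sum2=102
  after byte 3 (0x22): sum1=110, sum2=212
Checksum = sum2·256 + sum1 = 212·256 + 110 = 54382 = 0xD46E.

D46E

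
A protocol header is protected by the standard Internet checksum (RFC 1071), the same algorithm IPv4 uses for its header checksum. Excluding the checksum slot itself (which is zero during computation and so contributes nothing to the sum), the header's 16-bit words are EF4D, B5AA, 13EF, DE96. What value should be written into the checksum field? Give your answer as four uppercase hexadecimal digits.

One's-complement addition (fold any carry out of bit 15 back into bit 0):
  0xEF4D + 0xB5AA = 0x1A4F7 → wrap carry → 0xA4F8
  0xA4F8 + 0x13EF = 0x0B8E7
  0xB8E7 + 0xDE96 = 0x1977D → wrap carry → 0x977E
One's-complement sum = 0x977E.
Checksum = ~0x977E & 0xFFFF = 0x6881.

6881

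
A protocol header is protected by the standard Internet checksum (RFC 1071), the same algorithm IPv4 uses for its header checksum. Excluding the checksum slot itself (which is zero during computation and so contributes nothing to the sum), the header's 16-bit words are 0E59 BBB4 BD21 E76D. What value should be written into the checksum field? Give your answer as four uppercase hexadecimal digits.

9162

One's-complement addition (fold any carry out of bit 15 back into bit 0):
  0x0E59 + 0xBBB4 = 0x0CA0D
  0xCA0D + 0xBD21 = 0x1872E → wrap carry → 0x872F
  0x872F + 0xE76D = 0x16E9C → wrap carry → 0x6E9D
One's-complement sum = 0x6E9D.
Checksum = ~0x6E9D & 0xFFFF = 0x9162.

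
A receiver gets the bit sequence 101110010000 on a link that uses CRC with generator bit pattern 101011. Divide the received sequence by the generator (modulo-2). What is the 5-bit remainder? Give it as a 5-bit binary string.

Modulo-2 division of 101110010000 by 101011:
  pos 0: 101110 XOR 101011 = 000101
  pos 3: 101010 XOR 101011 = 000001
Remainder = 01000 (nonzero — an error is detected).

01000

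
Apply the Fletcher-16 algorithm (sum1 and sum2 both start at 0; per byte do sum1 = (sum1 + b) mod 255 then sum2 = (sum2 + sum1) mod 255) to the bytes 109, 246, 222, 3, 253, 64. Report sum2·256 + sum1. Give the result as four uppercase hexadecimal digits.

Running sums (mod 255):
  after byte 0 (109): sum1=109, sum2=109
  after byte 1 (246): sum1=100, sum2=209
  after byte 2 (222): sum1=67, sum2=21
  after byte 3 (3): sum1=70, sum2=91
  after byte 4 (253): sum1=68, sum2=159
  after byte 5 (64): sum1=132, sum2=36
Checksum = sum2·256 + sum1 = 36·256 + 132 = 9348 = 0x2484.

2484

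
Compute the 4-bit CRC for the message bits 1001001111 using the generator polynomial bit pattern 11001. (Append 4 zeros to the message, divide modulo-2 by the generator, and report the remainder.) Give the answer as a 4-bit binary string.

Append 4 zeros: 10010011110000. Divide by 11001 (XOR where the leading bit is 1):
  pos 0: 10010 XOR 11001 = 01011
  pos 1: 10110 XOR 11001 = 01111
  pos 2: 11111 XOR 11001 = 00110
  pos 4: 11011 XOR 11001 = 00010
  pos 7: 10100 XOR 11001 = 01101
  pos 8: 11010 XOR 11001 = 00011
Remainder (last 4 bits) = 0110. This is the CRC / FCS.

0110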